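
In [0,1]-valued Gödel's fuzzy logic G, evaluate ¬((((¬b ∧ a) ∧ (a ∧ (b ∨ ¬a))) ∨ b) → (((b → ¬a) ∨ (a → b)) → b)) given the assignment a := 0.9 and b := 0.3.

¬b: Gödel ¬ of 0.3 = 0 (operand ≠ 0)
(¬b ∧ a) = min(0, 0.9) = 0
¬a: Gödel ¬ of 0.9 = 0 (operand ≠ 0)
(b ∨ ¬a) = max(0.3, 0) = 0.3
(a ∧ (b ∨ ¬a)) = min(0.9, 0.3) = 0.3
((¬b ∧ a) ∧ (a ∧ (b ∨ ¬a))) = min(0, 0.3) = 0
(((¬b ∧ a) ∧ (a ∧ (b ∨ ¬a))) ∨ b) = max(0, 0.3) = 0.3
¬a: Gödel ¬ of 0.9 = 0 (operand ≠ 0)
(b → ¬a): 0.3 > 0, so result = 0
(a → b): 0.9 > 0.3, so result = 0.3
((b → ¬a) ∨ (a → b)) = max(0, 0.3) = 0.3
(((b → ¬a) ∨ (a → b)) → b): 0.3 ≤ 0.3, so result = 1
((((¬b ∧ a) ∧ (a ∧ (b ∨ ¬a))) ∨ b) → (((b → ¬a) ∨ (a → b)) → b)): 0.3 ≤ 1, so result = 1
¬((((¬b ∧ a) ∧ (a ∧ (b ∨ ¬a))) ∨ b) → (((b → ¬a) ∨ (a → b)) → b)): Gödel ¬ of 1 = 0 (operand ≠ 0)

0.00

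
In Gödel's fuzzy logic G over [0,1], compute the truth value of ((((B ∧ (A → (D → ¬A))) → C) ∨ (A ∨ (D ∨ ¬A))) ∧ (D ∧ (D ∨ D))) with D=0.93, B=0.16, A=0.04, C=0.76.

¬A: Gödel ¬ of 0.04 = 0 (operand ≠ 0)
(D → ¬A): 0.93 > 0, so result = 0
(A → (D → ¬A)): 0.04 > 0, so result = 0
(B ∧ (A → (D → ¬A))) = min(0.16, 0) = 0
((B ∧ (A → (D → ¬A))) → C): 0 ≤ 0.76, so result = 1
¬A: Gödel ¬ of 0.04 = 0 (operand ≠ 0)
(D ∨ ¬A) = max(0.93, 0) = 0.93
(A ∨ (D ∨ ¬A)) = max(0.04, 0.93) = 0.93
(((B ∧ (A → (D → ¬A))) → C) ∨ (A ∨ (D ∨ ¬A))) = max(1, 0.93) = 1
(D ∨ D) = max(0.93, 0.93) = 0.93
(D ∧ (D ∨ D)) = min(0.93, 0.93) = 0.93
((((B ∧ (A → (D → ¬A))) → C) ∨ (A ∨ (D ∨ ¬A))) ∧ (D ∧ (D ∨ D))) = min(1, 0.93) = 0.93

0.93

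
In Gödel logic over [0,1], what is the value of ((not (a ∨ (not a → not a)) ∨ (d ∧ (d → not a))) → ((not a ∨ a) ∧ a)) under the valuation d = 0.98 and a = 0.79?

1.00

not a: Gödel ¬ of 0.79 = 0 (operand ≠ 0)
not a: Gödel ¬ of 0.79 = 0 (operand ≠ 0)
(not a → not a): 0 ≤ 0, so result = 1
(a ∨ (not a → not a)) = max(0.79, 1) = 1
not (a ∨ (not a → not a)): Gödel ¬ of 1 = 0 (operand ≠ 0)
not a: Gödel ¬ of 0.79 = 0 (operand ≠ 0)
(d → not a): 0.98 > 0, so result = 0
(d ∧ (d → not a)) = min(0.98, 0) = 0
(not (a ∨ (not a → not a)) ∨ (d ∧ (d → not a))) = max(0, 0) = 0
not a: Gödel ¬ of 0.79 = 0 (operand ≠ 0)
(not a ∨ a) = max(0, 0.79) = 0.79
((not a ∨ a) ∧ a) = min(0.79, 0.79) = 0.79
((not (a ∨ (not a → not a)) ∨ (d ∧ (d → not a))) → ((not a ∨ a) ∧ a)): 0 ≤ 0.79, so result = 1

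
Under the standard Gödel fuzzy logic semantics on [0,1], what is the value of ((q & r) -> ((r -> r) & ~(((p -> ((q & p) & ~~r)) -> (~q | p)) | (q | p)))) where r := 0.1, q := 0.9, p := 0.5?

(q & r) = min(0.9, 0.1) = 0.1
(r -> r): 0.1 ≤ 0.1, so result = 1
(q & p) = min(0.9, 0.5) = 0.5
~r: Gödel ¬ of 0.1 = 0 (operand ≠ 0)
~~r: Gödel ¬ of 0 = 1 (operand is 0)
((q & p) & ~~r) = min(0.5, 1) = 0.5
(p -> ((q & p) & ~~r)): 0.5 ≤ 0.5, so result = 1
~q: Gödel ¬ of 0.9 = 0 (operand ≠ 0)
(~q | p) = max(0, 0.5) = 0.5
((p -> ((q & p) & ~~r)) -> (~q | p)): 1 > 0.5, so result = 0.5
(q | p) = max(0.9, 0.5) = 0.9
(((p -> ((q & p) & ~~r)) -> (~q | p)) | (q | p)) = max(0.5, 0.9) = 0.9
~(((p -> ((q & p) & ~~r)) -> (~q | p)) | (q | p)): Gödel ¬ of 0.9 = 0 (operand ≠ 0)
((r -> r) & ~(((p -> ((q & p) & ~~r)) -> (~q | p)) | (q | p))) = min(1, 0) = 0
((q & r) -> ((r -> r) & ~(((p -> ((q & p) & ~~r)) -> (~q | p)) | (q | p)))): 0.1 > 0, so result = 0

0.00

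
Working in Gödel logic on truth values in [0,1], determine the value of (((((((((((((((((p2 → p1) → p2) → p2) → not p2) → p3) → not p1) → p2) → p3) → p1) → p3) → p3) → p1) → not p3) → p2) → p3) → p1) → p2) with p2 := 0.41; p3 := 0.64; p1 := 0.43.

(p2 → p1): 0.41 ≤ 0.43, so result = 1
((p2 → p1) → p2): 1 > 0.41, so result = 0.41
(((p2 → p1) → p2) → p2): 0.41 ≤ 0.41, so result = 1
not p2: Gödel ¬ of 0.41 = 0 (operand ≠ 0)
((((p2 → p1) → p2) → p2) → not p2): 1 > 0, so result = 0
(((((p2 → p1) → p2) → p2) → not p2) → p3): 0 ≤ 0.64, so result = 1
not p1: Gödel ¬ of 0.43 = 0 (operand ≠ 0)
((((((p2 → p1) → p2) → p2) → not p2) → p3) → not p1): 1 > 0, so result = 0
(((((((p2 → p1) → p2) → p2) → not p2) → p3) → not p1) → p2): 0 ≤ 0.41, so result = 1
((((((((p2 → p1) → p2) → p2) → not p2) → p3) → not p1) → p2) → p3): 1 > 0.64, so result = 0.64
(((((((((p2 → p1) → p2) → p2) → not p2) → p3) → not p1) → p2) → p3) → p1): 0.64 > 0.43, so result = 0.43
((((((((((p2 → p1) → p2) → p2) → not p2) → p3) → not p1) → p2) → p3) → p1) → p3): 0.43 ≤ 0.64, so result = 1
(((((((((((p2 → p1) → p2) → p2) → not p2) → p3) → not p1) → p2) → p3) → p1) → p3) → p3): 1 > 0.64, so result = 0.64
((((((((((((p2 → p1) → p2) → p2) → not p2) → p3) → not p1) → p2) → p3) → p1) → p3) → p3) → p1): 0.64 > 0.43, so result = 0.43
not p3: Gödel ¬ of 0.64 = 0 (operand ≠ 0)
(((((((((((((p2 → p1) → p2) → p2) → not p2) → p3) → not p1) → p2) → p3) → p1) → p3) → p3) → p1) → not p3): 0.43 > 0, so result = 0
((((((((((((((p2 → p1) → p2) → p2) → not p2) → p3) → not p1) → p2) → p3) → p1) → p3) → p3) → p1) → not p3) → p2): 0 ≤ 0.41, so result = 1
(((((((((((((((p2 → p1) → p2) → p2) → not p2) → p3) → not p1) → p2) → p3) → p1) → p3) → p3) → p1) → not p3) → p2) → p3): 1 > 0.64, so result = 0.64
((((((((((((((((p2 → p1) → p2) → p2) → not p2) → p3) → not p1) → p2) → p3) → p1) → p3) → p3) → p1) → not p3) → p2) → p3) → p1): 0.64 > 0.43, so result = 0.43
(((((((((((((((((p2 → p1) → p2) → p2) → not p2) → p3) → not p1) → p2) → p3) → p1) → p3) → p3) → p1) → not p3) → p2) → p3) → p1) → p2): 0.43 > 0.41, so result = 0.41

0.41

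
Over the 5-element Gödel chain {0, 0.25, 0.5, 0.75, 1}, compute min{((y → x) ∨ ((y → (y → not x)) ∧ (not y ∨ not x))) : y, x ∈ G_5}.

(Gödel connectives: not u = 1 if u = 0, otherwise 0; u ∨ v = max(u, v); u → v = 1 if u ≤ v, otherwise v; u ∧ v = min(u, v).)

0.25

The minimum is attained at y = 0.5, x = 0.25:
  (y → x): 0.5 > 0.25, so result = 0.25
  not x: Gödel ¬ of 0.25 = 0 (operand ≠ 0)
  (y → not x): 0.5 > 0, so result = 0
  (y → (y → not x)): 0.5 > 0, so result = 0
  not y: Gödel ¬ of 0.5 = 0 (operand ≠ 0)
  not x: Gödel ¬ of 0.25 = 0 (operand ≠ 0)
  (not y ∨ not x) = max(0, 0) = 0
  ((y → (y → not x)) ∧ (not y ∨ not x)) = min(0, 0) = 0
  ((y → x) ∨ ((y → (y → not x)) ∧ (not y ∨ not x))) = max(0.25, 0) = 0.25
Checking all 25 assignments confirms none give a value below 0.25.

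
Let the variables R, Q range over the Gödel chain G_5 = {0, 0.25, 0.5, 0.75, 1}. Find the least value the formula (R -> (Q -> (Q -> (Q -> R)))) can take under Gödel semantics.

1.00

Every assignment gives 1. For instance at R = 0, Q = 0:
  (Q -> R): 0 ≤ 0, so result = 1
  (Q -> (Q -> R)): 0 ≤ 1, so result = 1
  (Q -> (Q -> (Q -> R))): 0 ≤ 1, so result = 1
  (R -> (Q -> (Q -> (Q -> R)))): 0 ≤ 1, so result = 1
All 25 assignments give value 1 — the formula is a G_5-tautology.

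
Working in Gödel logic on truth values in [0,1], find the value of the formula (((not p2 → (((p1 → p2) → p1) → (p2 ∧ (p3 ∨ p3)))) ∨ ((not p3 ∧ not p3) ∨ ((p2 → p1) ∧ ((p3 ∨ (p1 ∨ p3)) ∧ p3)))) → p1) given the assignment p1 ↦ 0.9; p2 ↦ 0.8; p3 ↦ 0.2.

0.90

not p2: Gödel ¬ of 0.8 = 0 (operand ≠ 0)
(p1 → p2): 0.9 > 0.8, so result = 0.8
((p1 → p2) → p1): 0.8 ≤ 0.9, so result = 1
(p3 ∨ p3) = max(0.2, 0.2) = 0.2
(p2 ∧ (p3 ∨ p3)) = min(0.8, 0.2) = 0.2
(((p1 → p2) → p1) → (p2 ∧ (p3 ∨ p3))): 1 > 0.2, so result = 0.2
(not p2 → (((p1 → p2) → p1) → (p2 ∧ (p3 ∨ p3)))): 0 ≤ 0.2, so result = 1
not p3: Gödel ¬ of 0.2 = 0 (operand ≠ 0)
not p3: Gödel ¬ of 0.2 = 0 (operand ≠ 0)
(not p3 ∧ not p3) = min(0, 0) = 0
(p2 → p1): 0.8 ≤ 0.9, so result = 1
(p1 ∨ p3) = max(0.9, 0.2) = 0.9
(p3 ∨ (p1 ∨ p3)) = max(0.2, 0.9) = 0.9
((p3 ∨ (p1 ∨ p3)) ∧ p3) = min(0.9, 0.2) = 0.2
((p2 → p1) ∧ ((p3 ∨ (p1 ∨ p3)) ∧ p3)) = min(1, 0.2) = 0.2
((not p3 ∧ not p3) ∨ ((p2 → p1) ∧ ((p3 ∨ (p1 ∨ p3)) ∧ p3))) = max(0, 0.2) = 0.2
((not p2 → (((p1 → p2) → p1) → (p2 ∧ (p3 ∨ p3)))) ∨ ((not p3 ∧ not p3) ∨ ((p2 → p1) ∧ ((p3 ∨ (p1 ∨ p3)) ∧ p3)))) = max(1, 0.2) = 1
(((not p2 → (((p1 → p2) → p1) → (p2 ∧ (p3 ∨ p3)))) ∨ ((not p3 ∧ not p3) ∨ ((p2 → p1) ∧ ((p3 ∨ (p1 ∨ p3)) ∧ p3)))) → p1): 1 > 0.9, so result = 0.9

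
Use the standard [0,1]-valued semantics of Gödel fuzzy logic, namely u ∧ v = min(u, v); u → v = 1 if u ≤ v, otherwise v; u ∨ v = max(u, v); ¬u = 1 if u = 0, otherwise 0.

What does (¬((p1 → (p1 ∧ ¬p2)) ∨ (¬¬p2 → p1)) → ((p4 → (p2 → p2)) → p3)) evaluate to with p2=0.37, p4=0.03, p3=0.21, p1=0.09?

1.00

¬p2: Gödel ¬ of 0.37 = 0 (operand ≠ 0)
(p1 ∧ ¬p2) = min(0.09, 0) = 0
(p1 → (p1 ∧ ¬p2)): 0.09 > 0, so result = 0
¬p2: Gödel ¬ of 0.37 = 0 (operand ≠ 0)
¬¬p2: Gödel ¬ of 0 = 1 (operand is 0)
(¬¬p2 → p1): 1 > 0.09, so result = 0.09
((p1 → (p1 ∧ ¬p2)) ∨ (¬¬p2 → p1)) = max(0, 0.09) = 0.09
¬((p1 → (p1 ∧ ¬p2)) ∨ (¬¬p2 → p1)): Gödel ¬ of 0.09 = 0 (operand ≠ 0)
(p2 → p2): 0.37 ≤ 0.37, so result = 1
(p4 → (p2 → p2)): 0.03 ≤ 1, so result = 1
((p4 → (p2 → p2)) → p3): 1 > 0.21, so result = 0.21
(¬((p1 → (p1 ∧ ¬p2)) ∨ (¬¬p2 → p1)) → ((p4 → (p2 → p2)) → p3)): 0 ≤ 0.21, so result = 1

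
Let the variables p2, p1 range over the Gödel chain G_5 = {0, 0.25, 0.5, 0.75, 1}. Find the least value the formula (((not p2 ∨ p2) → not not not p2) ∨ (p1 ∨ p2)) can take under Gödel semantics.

0.25

The minimum is attained at p2 = 0.25, p1 = 0:
  not p2: Gödel ¬ of 0.25 = 0 (operand ≠ 0)
  (not p2 ∨ p2) = max(0, 0.25) = 0.25
  not p2: Gödel ¬ of 0.25 = 0 (operand ≠ 0)
  not not p2: Gödel ¬ of 0 = 1 (operand is 0)
  not not not p2: Gödel ¬ of 1 = 0 (operand ≠ 0)
  ((not p2 ∨ p2) → not not not p2): 0.25 > 0, so result = 0
  (p1 ∨ p2) = max(0, 0.25) = 0.25
  (((not p2 ∨ p2) → not not not p2) ∨ (p1 ∨ p2)) = max(0, 0.25) = 0.25
Checking all 25 assignments confirms none give a value below 0.25.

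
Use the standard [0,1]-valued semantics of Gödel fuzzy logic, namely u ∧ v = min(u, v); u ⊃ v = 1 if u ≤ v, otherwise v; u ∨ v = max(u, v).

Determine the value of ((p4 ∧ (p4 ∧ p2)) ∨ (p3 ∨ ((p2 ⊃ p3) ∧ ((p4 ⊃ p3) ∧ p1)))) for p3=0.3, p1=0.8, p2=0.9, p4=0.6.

0.60

(p4 ∧ p2) = min(0.6, 0.9) = 0.6
(p4 ∧ (p4 ∧ p2)) = min(0.6, 0.6) = 0.6
(p2 ⊃ p3): 0.9 > 0.3, so result = 0.3
(p4 ⊃ p3): 0.6 > 0.3, so result = 0.3
((p4 ⊃ p3) ∧ p1) = min(0.3, 0.8) = 0.3
((p2 ⊃ p3) ∧ ((p4 ⊃ p3) ∧ p1)) = min(0.3, 0.3) = 0.3
(p3 ∨ ((p2 ⊃ p3) ∧ ((p4 ⊃ p3) ∧ p1))) = max(0.3, 0.3) = 0.3
((p4 ∧ (p4 ∧ p2)) ∨ (p3 ∨ ((p2 ⊃ p3) ∧ ((p4 ⊃ p3) ∧ p1)))) = max(0.6, 0.3) = 0.6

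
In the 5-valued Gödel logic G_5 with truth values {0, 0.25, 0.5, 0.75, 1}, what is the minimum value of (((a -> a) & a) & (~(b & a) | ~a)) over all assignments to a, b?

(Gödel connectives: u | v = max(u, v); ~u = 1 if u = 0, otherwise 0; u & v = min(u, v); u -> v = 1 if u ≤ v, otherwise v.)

The minimum is attained at a = 0, b = 0:
  (a -> a): 0 ≤ 0, so result = 1
  ((a -> a) & a) = min(1, 0) = 0
  (b & a) = min(0, 0) = 0
  ~(b & a): Gödel ¬ of 0 = 1 (operand is 0)
  ~a: Gödel ¬ of 0 = 1 (operand is 0)
  (~(b & a) | ~a) = max(1, 1) = 1
  (((a -> a) & a) & (~(b & a) | ~a)) = min(0, 1) = 0
Checking all 25 assignments confirms none give a value below 0.00.

0.00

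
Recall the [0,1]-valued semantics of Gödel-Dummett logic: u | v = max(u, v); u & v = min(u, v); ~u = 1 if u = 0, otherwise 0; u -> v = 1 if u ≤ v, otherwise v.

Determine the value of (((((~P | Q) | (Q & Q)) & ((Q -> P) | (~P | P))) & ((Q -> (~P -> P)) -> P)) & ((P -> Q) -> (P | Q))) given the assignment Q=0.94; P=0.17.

~P: Gödel ¬ of 0.17 = 0 (operand ≠ 0)
(~P | Q) = max(0, 0.94) = 0.94
(Q & Q) = min(0.94, 0.94) = 0.94
((~P | Q) | (Q & Q)) = max(0.94, 0.94) = 0.94
(Q -> P): 0.94 > 0.17, so result = 0.17
~P: Gödel ¬ of 0.17 = 0 (operand ≠ 0)
(~P | P) = max(0, 0.17) = 0.17
((Q -> P) | (~P | P)) = max(0.17, 0.17) = 0.17
(((~P | Q) | (Q & Q)) & ((Q -> P) | (~P | P))) = min(0.94, 0.17) = 0.17
~P: Gödel ¬ of 0.17 = 0 (operand ≠ 0)
(~P -> P): 0 ≤ 0.17, so result = 1
(Q -> (~P -> P)): 0.94 ≤ 1, so result = 1
((Q -> (~P -> P)) -> P): 1 > 0.17, so result = 0.17
((((~P | Q) | (Q & Q)) & ((Q -> P) | (~P | P))) & ((Q -> (~P -> P)) -> P)) = min(0.17, 0.17) = 0.17
(P -> Q): 0.17 ≤ 0.94, so result = 1
(P | Q) = max(0.17, 0.94) = 0.94
((P -> Q) -> (P | Q)): 1 > 0.94, so result = 0.94
(((((~P | Q) | (Q & Q)) & ((Q -> P) | (~P | P))) & ((Q -> (~P -> P)) -> P)) & ((P -> Q) -> (P | Q))) = min(0.17, 0.94) = 0.17

0.17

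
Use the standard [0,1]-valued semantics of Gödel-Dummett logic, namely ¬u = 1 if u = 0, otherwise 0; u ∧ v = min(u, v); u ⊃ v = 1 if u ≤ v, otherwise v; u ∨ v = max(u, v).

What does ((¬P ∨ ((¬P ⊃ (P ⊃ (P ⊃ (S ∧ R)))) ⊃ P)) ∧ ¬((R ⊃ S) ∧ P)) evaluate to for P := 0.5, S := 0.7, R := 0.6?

¬P: Gödel ¬ of 0.5 = 0 (operand ≠ 0)
¬P: Gödel ¬ of 0.5 = 0 (operand ≠ 0)
(S ∧ R) = min(0.7, 0.6) = 0.6
(P ⊃ (S ∧ R)): 0.5 ≤ 0.6, so result = 1
(P ⊃ (P ⊃ (S ∧ R))): 0.5 ≤ 1, so result = 1
(¬P ⊃ (P ⊃ (P ⊃ (S ∧ R)))): 0 ≤ 1, so result = 1
((¬P ⊃ (P ⊃ (P ⊃ (S ∧ R)))) ⊃ P): 1 > 0.5, so result = 0.5
(¬P ∨ ((¬P ⊃ (P ⊃ (P ⊃ (S ∧ R)))) ⊃ P)) = max(0, 0.5) = 0.5
(R ⊃ S): 0.6 ≤ 0.7, so result = 1
((R ⊃ S) ∧ P) = min(1, 0.5) = 0.5
¬((R ⊃ S) ∧ P): Gödel ¬ of 0.5 = 0 (operand ≠ 0)
((¬P ∨ ((¬P ⊃ (P ⊃ (P ⊃ (S ∧ R)))) ⊃ P)) ∧ ¬((R ⊃ S) ∧ P)) = min(0.5, 0) = 0

0.00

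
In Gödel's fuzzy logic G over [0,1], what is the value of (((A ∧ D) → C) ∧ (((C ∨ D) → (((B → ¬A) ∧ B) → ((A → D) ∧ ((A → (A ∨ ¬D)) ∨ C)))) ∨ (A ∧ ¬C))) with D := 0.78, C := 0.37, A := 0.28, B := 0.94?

1.00

(A ∧ D) = min(0.28, 0.78) = 0.28
((A ∧ D) → C): 0.28 ≤ 0.37, so result = 1
(C ∨ D) = max(0.37, 0.78) = 0.78
¬A: Gödel ¬ of 0.28 = 0 (operand ≠ 0)
(B → ¬A): 0.94 > 0, so result = 0
((B → ¬A) ∧ B) = min(0, 0.94) = 0
(A → D): 0.28 ≤ 0.78, so result = 1
¬D: Gödel ¬ of 0.78 = 0 (operand ≠ 0)
(A ∨ ¬D) = max(0.28, 0) = 0.28
(A → (A ∨ ¬D)): 0.28 ≤ 0.28, so result = 1
((A → (A ∨ ¬D)) ∨ C) = max(1, 0.37) = 1
((A → D) ∧ ((A → (A ∨ ¬D)) ∨ C)) = min(1, 1) = 1
(((B → ¬A) ∧ B) → ((A → D) ∧ ((A → (A ∨ ¬D)) ∨ C))): 0 ≤ 1, so result = 1
((C ∨ D) → (((B → ¬A) ∧ B) → ((A → D) ∧ ((A → (A ∨ ¬D)) ∨ C)))): 0.78 ≤ 1, so result = 1
¬C: Gödel ¬ of 0.37 = 0 (operand ≠ 0)
(A ∧ ¬C) = min(0.28, 0) = 0
(((C ∨ D) → (((B → ¬A) ∧ B) → ((A → D) ∧ ((A → (A ∨ ¬D)) ∨ C)))) ∨ (A ∧ ¬C)) = max(1, 0) = 1
(((A ∧ D) → C) ∧ (((C ∨ D) → (((B → ¬A) ∧ B) → ((A → D) ∧ ((A → (A ∨ ¬D)) ∨ C)))) ∨ (A ∧ ¬C))) = min(1, 1) = 1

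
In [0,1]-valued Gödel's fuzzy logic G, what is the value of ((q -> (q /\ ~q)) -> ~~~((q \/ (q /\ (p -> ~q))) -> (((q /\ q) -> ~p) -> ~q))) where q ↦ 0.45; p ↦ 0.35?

~q: Gödel ¬ of 0.45 = 0 (operand ≠ 0)
(q /\ ~q) = min(0.45, 0) = 0
(q -> (q /\ ~q)): 0.45 > 0, so result = 0
~q: Gödel ¬ of 0.45 = 0 (operand ≠ 0)
(p -> ~q): 0.35 > 0, so result = 0
(q /\ (p -> ~q)) = min(0.45, 0) = 0
(q \/ (q /\ (p -> ~q))) = max(0.45, 0) = 0.45
(q /\ q) = min(0.45, 0.45) = 0.45
~p: Gödel ¬ of 0.35 = 0 (operand ≠ 0)
((q /\ q) -> ~p): 0.45 > 0, so result = 0
~q: Gödel ¬ of 0.45 = 0 (operand ≠ 0)
(((q /\ q) -> ~p) -> ~q): 0 ≤ 0, so result = 1
((q \/ (q /\ (p -> ~q))) -> (((q /\ q) -> ~p) -> ~q)): 0.45 ≤ 1, so result = 1
~((q \/ (q /\ (p -> ~q))) -> (((q /\ q) -> ~p) -> ~q)): Gödel ¬ of 1 = 0 (operand ≠ 0)
~~((q \/ (q /\ (p -> ~q))) -> (((q /\ q) -> ~p) -> ~q)): Gödel ¬ of 0 = 1 (operand is 0)
~~~((q \/ (q /\ (p -> ~q))) -> (((q /\ q) -> ~p) -> ~q)): Gödel ¬ of 1 = 0 (operand ≠ 0)
((q -> (q /\ ~q)) -> ~~~((q \/ (q /\ (p -> ~q))) -> (((q /\ q) -> ~p) -> ~q))): 0 ≤ 0, so result = 1

1.00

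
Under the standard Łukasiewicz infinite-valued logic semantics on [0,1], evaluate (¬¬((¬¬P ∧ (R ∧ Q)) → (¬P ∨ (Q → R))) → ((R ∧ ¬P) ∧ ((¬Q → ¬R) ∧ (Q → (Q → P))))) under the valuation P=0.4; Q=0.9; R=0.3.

0.30

¬P: Łukasiewicz ¬ gives 1 − 0.4 = 0.6
¬¬P: Łukasiewicz ¬ gives 1 − 0.6 = 0.4
(R ∧ Q) = min(0.3, 0.9) = 0.3
(¬¬P ∧ (R ∧ Q)) = min(0.4, 0.3) = 0.3
¬P: Łukasiewicz ¬ gives 1 − 0.4 = 0.6
(Q → R): min(1, 1 − 0.9 + 0.3) = 0.4
(¬P ∨ (Q → R)) = max(0.6, 0.4) = 0.6
((¬¬P ∧ (R ∧ Q)) → (¬P ∨ (Q → R))): min(1, 1 − 0.3 + 0.6) = 1
¬((¬¬P ∧ (R ∧ Q)) → (¬P ∨ (Q → R))): Łukasiewicz ¬ gives 1 − 1 = 0
¬¬((¬¬P ∧ (R ∧ Q)) → (¬P ∨ (Q → R))): Łukasiewicz ¬ gives 1 − 0 = 1
¬P: Łukasiewicz ¬ gives 1 − 0.4 = 0.6
(R ∧ ¬P) = min(0.3, 0.6) = 0.3
¬Q: Łukasiewicz ¬ gives 1 − 0.9 = 0.1
¬R: Łukasiewicz ¬ gives 1 − 0.3 = 0.7
(¬Q → ¬R): min(1, 1 − 0.1 + 0.7) = 1
(Q → P): min(1, 1 − 0.9 + 0.4) = 0.5
(Q → (Q → P)): min(1, 1 − 0.9 + 0.5) = 0.6
((¬Q → ¬R) ∧ (Q → (Q → P))) = min(1, 0.6) = 0.6
((R ∧ ¬P) ∧ ((¬Q → ¬R) ∧ (Q → (Q → P)))) = min(0.3, 0.6) = 0.3
(¬¬((¬¬P ∧ (R ∧ Q)) → (¬P ∨ (Q → R))) → ((R ∧ ¬P) ∧ ((¬Q → ¬R) ∧ (Q → (Q → P))))): min(1, 1 − 1 + 0.3) = 0.3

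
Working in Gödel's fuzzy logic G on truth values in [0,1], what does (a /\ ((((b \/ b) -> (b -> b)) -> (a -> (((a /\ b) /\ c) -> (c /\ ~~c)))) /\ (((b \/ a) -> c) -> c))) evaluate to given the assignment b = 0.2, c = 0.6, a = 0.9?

0.90

(b \/ b) = max(0.2, 0.2) = 0.2
(b -> b): 0.2 ≤ 0.2, so result = 1
((b \/ b) -> (b -> b)): 0.2 ≤ 1, so result = 1
(a /\ b) = min(0.9, 0.2) = 0.2
((a /\ b) /\ c) = min(0.2, 0.6) = 0.2
~c: Gödel ¬ of 0.6 = 0 (operand ≠ 0)
~~c: Gödel ¬ of 0 = 1 (operand is 0)
(c /\ ~~c) = min(0.6, 1) = 0.6
(((a /\ b) /\ c) -> (c /\ ~~c)): 0.2 ≤ 0.6, so result = 1
(a -> (((a /\ b) /\ c) -> (c /\ ~~c))): 0.9 ≤ 1, so result = 1
(((b \/ b) -> (b -> b)) -> (a -> (((a /\ b) /\ c) -> (c /\ ~~c)))): 1 ≤ 1, so result = 1
(b \/ a) = max(0.2, 0.9) = 0.9
((b \/ a) -> c): 0.9 > 0.6, so result = 0.6
(((b \/ a) -> c) -> c): 0.6 ≤ 0.6, so result = 1
((((b \/ b) -> (b -> b)) -> (a -> (((a /\ b) /\ c) -> (c /\ ~~c)))) /\ (((b \/ a) -> c) -> c)) = min(1, 1) = 1
(a /\ ((((b \/ b) -> (b -> b)) -> (a -> (((a /\ b) /\ c) -> (c /\ ~~c)))) /\ (((b \/ a) -> c) -> c))) = min(0.9, 1) = 0.9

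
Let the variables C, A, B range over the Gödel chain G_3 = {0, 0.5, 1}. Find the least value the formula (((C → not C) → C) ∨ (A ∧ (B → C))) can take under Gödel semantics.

0.00

The minimum is attained at C = 0, A = 0, B = 0:
  not C: Gödel ¬ of 0 = 1 (operand is 0)
  (C → not C): 0 ≤ 1, so result = 1
  ((C → not C) → C): 1 > 0, so result = 0
  (B → C): 0 ≤ 0, so result = 1
  (A ∧ (B → C)) = min(0, 1) = 0
  (((C → not C) → C) ∨ (A ∧ (B → C))) = max(0, 0) = 0
Checking all 27 assignments confirms none give a value below 0.00.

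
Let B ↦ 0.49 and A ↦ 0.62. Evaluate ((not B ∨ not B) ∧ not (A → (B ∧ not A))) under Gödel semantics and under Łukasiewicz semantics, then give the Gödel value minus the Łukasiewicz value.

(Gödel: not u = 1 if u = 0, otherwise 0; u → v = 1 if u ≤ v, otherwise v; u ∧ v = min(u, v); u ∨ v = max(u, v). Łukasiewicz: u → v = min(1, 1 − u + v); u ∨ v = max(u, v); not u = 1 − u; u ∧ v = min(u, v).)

Gödel evaluation:
  not B: Gödel ¬ of 0.49 = 0 (operand ≠ 0)
  not B: Gödel ¬ of 0.49 = 0 (operand ≠ 0)
  (not B ∨ not B) = max(0, 0) = 0
  not A: Gödel ¬ of 0.62 = 0 (operand ≠ 0)
  (B ∧ not A) = min(0.49, 0) = 0
  (A → (B ∧ not A)): 0.62 > 0, so result = 0
  not (A → (B ∧ not A)): Gödel ¬ of 0 = 1 (operand is 0)
  ((not B ∨ not B) ∧ not (A → (B ∧ not A))) = min(0, 1) = 0
  Gödel value = 0
Łukasiewicz evaluation:
  not B: Łukasiewicz ¬ gives 1 − 0.49 = 0.51
  not B: Łukasiewicz ¬ gives 1 − 0.49 = 0.51
  (not B ∨ not B) = max(0.51, 0.51) = 0.51
  not A: Łukasiewicz ¬ gives 1 − 0.62 = 0.38
  (B ∧ not A) = min(0.49, 0.38) = 0.38
  (A → (B ∧ not A)): min(1, 1 − 0.62 + 0.38) = 0.76
  not (A → (B ∧ not A)): Łukasiewicz ¬ gives 1 − 0.76 = 0.24
  ((not B ∨ not B) ∧ not (A → (B ∧ not A))) = min(0.51, 0.24) = 0.24
  Łukasiewicz value = 0.24
Difference: 0 − 0.24 = -0.24

-0.24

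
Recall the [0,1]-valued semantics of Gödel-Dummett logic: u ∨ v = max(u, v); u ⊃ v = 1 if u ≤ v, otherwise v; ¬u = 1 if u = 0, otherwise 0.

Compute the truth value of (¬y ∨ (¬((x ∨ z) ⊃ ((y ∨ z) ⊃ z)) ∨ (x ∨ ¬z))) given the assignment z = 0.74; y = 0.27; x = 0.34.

0.34

¬y: Gödel ¬ of 0.27 = 0 (operand ≠ 0)
(x ∨ z) = max(0.34, 0.74) = 0.74
(y ∨ z) = max(0.27, 0.74) = 0.74
((y ∨ z) ⊃ z): 0.74 ≤ 0.74, so result = 1
((x ∨ z) ⊃ ((y ∨ z) ⊃ z)): 0.74 ≤ 1, so result = 1
¬((x ∨ z) ⊃ ((y ∨ z) ⊃ z)): Gödel ¬ of 1 = 0 (operand ≠ 0)
¬z: Gödel ¬ of 0.74 = 0 (operand ≠ 0)
(x ∨ ¬z) = max(0.34, 0) = 0.34
(¬((x ∨ z) ⊃ ((y ∨ z) ⊃ z)) ∨ (x ∨ ¬z)) = max(0, 0.34) = 0.34
(¬y ∨ (¬((x ∨ z) ⊃ ((y ∨ z) ⊃ z)) ∨ (x ∨ ¬z))) = max(0, 0.34) = 0.34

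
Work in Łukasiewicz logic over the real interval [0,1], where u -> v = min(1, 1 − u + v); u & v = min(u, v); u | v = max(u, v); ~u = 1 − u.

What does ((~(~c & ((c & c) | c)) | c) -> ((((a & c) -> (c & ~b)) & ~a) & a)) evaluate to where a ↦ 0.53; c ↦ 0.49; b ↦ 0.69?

0.96

~c: Łukasiewicz ¬ gives 1 − 0.49 = 0.51
(c & c) = min(0.49, 0.49) = 0.49
((c & c) | c) = max(0.49, 0.49) = 0.49
(~c & ((c & c) | c)) = min(0.51, 0.49) = 0.49
~(~c & ((c & c) | c)): Łukasiewicz ¬ gives 1 − 0.49 = 0.51
(~(~c & ((c & c) | c)) | c) = max(0.51, 0.49) = 0.51
(a & c) = min(0.53, 0.49) = 0.49
~b: Łukasiewicz ¬ gives 1 − 0.69 = 0.31
(c & ~b) = min(0.49, 0.31) = 0.31
((a & c) -> (c & ~b)): min(1, 1 − 0.49 + 0.31) = 0.82
~a: Łukasiewicz ¬ gives 1 − 0.53 = 0.47
(((a & c) -> (c & ~b)) & ~a) = min(0.82, 0.47) = 0.47
((((a & c) -> (c & ~b)) & ~a) & a) = min(0.47, 0.53) = 0.47
((~(~c & ((c & c) | c)) | c) -> ((((a & c) -> (c & ~b)) & ~a) & a)): min(1, 1 − 0.51 + 0.47) = 0.96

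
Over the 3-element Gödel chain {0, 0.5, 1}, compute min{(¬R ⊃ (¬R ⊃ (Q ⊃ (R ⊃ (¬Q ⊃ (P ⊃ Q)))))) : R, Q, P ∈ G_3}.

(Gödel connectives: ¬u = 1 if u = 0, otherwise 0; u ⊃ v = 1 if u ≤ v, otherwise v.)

1.00

Every assignment gives 1. For instance at R = 0, Q = 0, P = 0:
  ¬R: Gödel ¬ of 0 = 1 (operand is 0)
  ¬R: Gödel ¬ of 0 = 1 (operand is 0)
  ¬Q: Gödel ¬ of 0 = 1 (operand is 0)
  (P ⊃ Q): 0 ≤ 0, so result = 1
  (¬Q ⊃ (P ⊃ Q)): 1 ≤ 1, so result = 1
  (R ⊃ (¬Q ⊃ (P ⊃ Q))): 0 ≤ 1, so result = 1
  (Q ⊃ (R ⊃ (¬Q ⊃ (P ⊃ Q)))): 0 ≤ 1, so result = 1
  (¬R ⊃ (Q ⊃ (R ⊃ (¬Q ⊃ (P ⊃ Q))))): 1 ≤ 1, so result = 1
  (¬R ⊃ (¬R ⊃ (Q ⊃ (R ⊃ (¬Q ⊃ (P ⊃ Q)))))): 1 ≤ 1, so result = 1
All 27 assignments give value 1 — the formula is a G_3-tautology.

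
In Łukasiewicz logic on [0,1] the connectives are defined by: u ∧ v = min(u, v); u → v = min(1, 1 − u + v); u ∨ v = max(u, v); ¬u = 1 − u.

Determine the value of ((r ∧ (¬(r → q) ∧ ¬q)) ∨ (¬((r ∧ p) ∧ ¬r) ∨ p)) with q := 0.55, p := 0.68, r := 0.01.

(r → q): min(1, 1 − 0.01 + 0.55) = 1
¬(r → q): Łukasiewicz ¬ gives 1 − 1 = 0
¬q: Łukasiewicz ¬ gives 1 − 0.55 = 0.45
(¬(r → q) ∧ ¬q) = min(0, 0.45) = 0
(r ∧ (¬(r → q) ∧ ¬q)) = min(0.01, 0) = 0
(r ∧ p) = min(0.01, 0.68) = 0.01
¬r: Łukasiewicz ¬ gives 1 − 0.01 = 0.99
((r ∧ p) ∧ ¬r) = min(0.01, 0.99) = 0.01
¬((r ∧ p) ∧ ¬r): Łukasiewicz ¬ gives 1 − 0.01 = 0.99
(¬((r ∧ p) ∧ ¬r) ∨ p) = max(0.99, 0.68) = 0.99
((r ∧ (¬(r → q) ∧ ¬q)) ∨ (¬((r ∧ p) ∧ ¬r) ∨ p)) = max(0, 0.99) = 0.99

0.99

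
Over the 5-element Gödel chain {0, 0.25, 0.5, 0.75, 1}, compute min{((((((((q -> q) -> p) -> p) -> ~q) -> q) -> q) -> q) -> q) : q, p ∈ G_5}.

The minimum is attained at q = 0.25, p = 0:
  (q -> q): 0.25 ≤ 0.25, so result = 1
  ((q -> q) -> p): 1 > 0, so result = 0
  (((q -> q) -> p) -> p): 0 ≤ 0, so result = 1
  ~q: Gödel ¬ of 0.25 = 0 (operand ≠ 0)
  ((((q -> q) -> p) -> p) -> ~q): 1 > 0, so result = 0
  (((((q -> q) -> p) -> p) -> ~q) -> q): 0 ≤ 0.25, so result = 1
  ((((((q -> q) -> p) -> p) -> ~q) -> q) -> q): 1 > 0.25, so result = 0.25
  (((((((q -> q) -> p) -> p) -> ~q) -> q) -> q) -> q): 0.25 ≤ 0.25, so result = 1
  ((((((((q -> q) -> p) -> p) -> ~q) -> q) -> q) -> q) -> q): 1 > 0.25, so result = 0.25
Checking all 25 assignments confirms none give a value below 0.25.

0.25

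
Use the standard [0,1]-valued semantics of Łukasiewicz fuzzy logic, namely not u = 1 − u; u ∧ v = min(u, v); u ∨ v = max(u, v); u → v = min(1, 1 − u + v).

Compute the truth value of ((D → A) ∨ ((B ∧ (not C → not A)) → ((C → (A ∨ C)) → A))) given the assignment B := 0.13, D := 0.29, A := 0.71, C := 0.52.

(D → A): min(1, 1 − 0.29 + 0.71) = 1
not C: Łukasiewicz ¬ gives 1 − 0.52 = 0.48
not A: Łukasiewicz ¬ gives 1 − 0.71 = 0.29
(not C → not A): min(1, 1 − 0.48 + 0.29) = 0.81
(B ∧ (not C → not A)) = min(0.13, 0.81) = 0.13
(A ∨ C) = max(0.71, 0.52) = 0.71
(C → (A ∨ C)): min(1, 1 − 0.52 + 0.71) = 1
((C → (A ∨ C)) → A): min(1, 1 − 1 + 0.71) = 0.71
((B ∧ (not C → not A)) → ((C → (A ∨ C)) → A)): min(1, 1 − 0.13 + 0.71) = 1
((D → A) ∨ ((B ∧ (not C → not A)) → ((C → (A ∨ C)) → A))) = max(1, 1) = 1

1.00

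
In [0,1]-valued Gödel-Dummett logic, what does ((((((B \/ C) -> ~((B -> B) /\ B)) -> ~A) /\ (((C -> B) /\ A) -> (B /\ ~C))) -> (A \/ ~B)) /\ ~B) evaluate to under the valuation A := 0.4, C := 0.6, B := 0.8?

(B \/ C) = max(0.8, 0.6) = 0.8
(B -> B): 0.8 ≤ 0.8, so result = 1
((B -> B) /\ B) = min(1, 0.8) = 0.8
~((B -> B) /\ B): Gödel ¬ of 0.8 = 0 (operand ≠ 0)
((B \/ C) -> ~((B -> B) /\ B)): 0.8 > 0, so result = 0
~A: Gödel ¬ of 0.4 = 0 (operand ≠ 0)
(((B \/ C) -> ~((B -> B) /\ B)) -> ~A): 0 ≤ 0, so result = 1
(C -> B): 0.6 ≤ 0.8, so result = 1
((C -> B) /\ A) = min(1, 0.4) = 0.4
~C: Gödel ¬ of 0.6 = 0 (operand ≠ 0)
(B /\ ~C) = min(0.8, 0) = 0
(((C -> B) /\ A) -> (B /\ ~C)): 0.4 > 0, so result = 0
((((B \/ C) -> ~((B -> B) /\ B)) -> ~A) /\ (((C -> B) /\ A) -> (B /\ ~C))) = min(1, 0) = 0
~B: Gödel ¬ of 0.8 = 0 (operand ≠ 0)
(A \/ ~B) = max(0.4, 0) = 0.4
(((((B \/ C) -> ~((B -> B) /\ B)) -> ~A) /\ (((C -> B) /\ A) -> (B /\ ~C))) -> (A \/ ~B)): 0 ≤ 0.4, so result = 1
~B: Gödel ¬ of 0.8 = 0 (operand ≠ 0)
((((((B \/ C) -> ~((B -> B) /\ B)) -> ~A) /\ (((C -> B) /\ A) -> (B /\ ~C))) -> (A \/ ~B)) /\ ~B) = min(1, 0) = 0

0.00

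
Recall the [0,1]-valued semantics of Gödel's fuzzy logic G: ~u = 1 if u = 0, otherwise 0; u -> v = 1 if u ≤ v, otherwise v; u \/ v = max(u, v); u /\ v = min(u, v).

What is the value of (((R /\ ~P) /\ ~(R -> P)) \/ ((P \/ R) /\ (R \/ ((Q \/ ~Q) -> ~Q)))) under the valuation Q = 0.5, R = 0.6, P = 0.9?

0.60

~P: Gödel ¬ of 0.9 = 0 (operand ≠ 0)
(R /\ ~P) = min(0.6, 0) = 0
(R -> P): 0.6 ≤ 0.9, so result = 1
~(R -> P): Gödel ¬ of 1 = 0 (operand ≠ 0)
((R /\ ~P) /\ ~(R -> P)) = min(0, 0) = 0
(P \/ R) = max(0.9, 0.6) = 0.9
~Q: Gödel ¬ of 0.5 = 0 (operand ≠ 0)
(Q \/ ~Q) = max(0.5, 0) = 0.5
~Q: Gödel ¬ of 0.5 = 0 (operand ≠ 0)
((Q \/ ~Q) -> ~Q): 0.5 > 0, so result = 0
(R \/ ((Q \/ ~Q) -> ~Q)) = max(0.6, 0) = 0.6
((P \/ R) /\ (R \/ ((Q \/ ~Q) -> ~Q))) = min(0.9, 0.6) = 0.6
(((R /\ ~P) /\ ~(R -> P)) \/ ((P \/ R) /\ (R \/ ((Q \/ ~Q) -> ~Q)))) = max(0, 0.6) = 0.6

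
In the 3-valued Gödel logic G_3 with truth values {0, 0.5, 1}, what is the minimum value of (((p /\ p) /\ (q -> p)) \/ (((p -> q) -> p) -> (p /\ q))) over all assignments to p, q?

The minimum is attained at p = 0.5, q = 0:
  (p /\ p) = min(0.5, 0.5) = 0.5
  (q -> p): 0 ≤ 0.5, so result = 1
  ((p /\ p) /\ (q -> p)) = min(0.5, 1) = 0.5
  (p -> q): 0.5 > 0, so result = 0
  ((p -> q) -> p): 0 ≤ 0.5, so result = 1
  (p /\ q) = min(0.5, 0) = 0
  (((p -> q) -> p) -> (p /\ q)): 1 > 0, so result = 0
  (((p /\ p) /\ (q -> p)) \/ (((p -> q) -> p) -> (p /\ q))) = max(0.5, 0) = 0.5
Checking all 9 assignments confirms none give a value below 0.50.

0.50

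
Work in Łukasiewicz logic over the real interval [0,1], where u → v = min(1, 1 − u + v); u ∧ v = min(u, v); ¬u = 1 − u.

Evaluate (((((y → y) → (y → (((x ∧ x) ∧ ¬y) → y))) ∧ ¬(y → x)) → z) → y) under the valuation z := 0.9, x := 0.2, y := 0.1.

0.10

(y → y): min(1, 1 − 0.1 + 0.1) = 1
(x ∧ x) = min(0.2, 0.2) = 0.2
¬y: Łukasiewicz ¬ gives 1 − 0.1 = 0.9
((x ∧ x) ∧ ¬y) = min(0.2, 0.9) = 0.2
(((x ∧ x) ∧ ¬y) → y): min(1, 1 − 0.2 + 0.1) = 0.9
(y → (((x ∧ x) ∧ ¬y) → y)): min(1, 1 − 0.1 + 0.9) = 1
((y → y) → (y → (((x ∧ x) ∧ ¬y) → y))): min(1, 1 − 1 + 1) = 1
(y → x): min(1, 1 − 0.1 + 0.2) = 1
¬(y → x): Łukasiewicz ¬ gives 1 − 1 = 0
(((y → y) → (y → (((x ∧ x) ∧ ¬y) → y))) ∧ ¬(y → x)) = min(1, 0) = 0
((((y → y) → (y → (((x ∧ x) ∧ ¬y) → y))) ∧ ¬(y → x)) → z): min(1, 1 − 0 + 0.9) = 1
(((((y → y) → (y → (((x ∧ x) ∧ ¬y) → y))) ∧ ¬(y → x)) → z) → y): min(1, 1 − 1 + 0.1) = 0.1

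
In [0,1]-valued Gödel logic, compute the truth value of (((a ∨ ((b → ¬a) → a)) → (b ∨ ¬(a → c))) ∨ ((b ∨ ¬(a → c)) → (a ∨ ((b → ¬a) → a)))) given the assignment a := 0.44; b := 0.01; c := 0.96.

1.00

¬a: Gödel ¬ of 0.44 = 0 (operand ≠ 0)
(b → ¬a): 0.01 > 0, so result = 0
((b → ¬a) → a): 0 ≤ 0.44, so result = 1
(a ∨ ((b → ¬a) → a)) = max(0.44, 1) = 1
(a → c): 0.44 ≤ 0.96, so result = 1
¬(a → c): Gödel ¬ of 1 = 0 (operand ≠ 0)
(b ∨ ¬(a → c)) = max(0.01, 0) = 0.01
((a ∨ ((b → ¬a) → a)) → (b ∨ ¬(a → c))): 1 > 0.01, so result = 0.01
(a → c): 0.44 ≤ 0.96, so result = 1
¬(a → c): Gödel ¬ of 1 = 0 (operand ≠ 0)
(b ∨ ¬(a → c)) = max(0.01, 0) = 0.01
¬a: Gödel ¬ of 0.44 = 0 (operand ≠ 0)
(b → ¬a): 0.01 > 0, so result = 0
((b → ¬a) → a): 0 ≤ 0.44, so result = 1
(a ∨ ((b → ¬a) → a)) = max(0.44, 1) = 1
((b ∨ ¬(a → c)) → (a ∨ ((b → ¬a) → a))): 0.01 ≤ 1, so result = 1
(((a ∨ ((b → ¬a) → a)) → (b ∨ ¬(a → c))) ∨ ((b ∨ ¬(a → c)) → (a ∨ ((b → ¬a) → a)))) = max(0.01, 1) = 1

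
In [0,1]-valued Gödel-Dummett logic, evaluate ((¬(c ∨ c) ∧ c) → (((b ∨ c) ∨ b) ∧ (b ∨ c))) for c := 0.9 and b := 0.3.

(c ∨ c) = max(0.9, 0.9) = 0.9
¬(c ∨ c): Gödel ¬ of 0.9 = 0 (operand ≠ 0)
(¬(c ∨ c) ∧ c) = min(0, 0.9) = 0
(b ∨ c) = max(0.3, 0.9) = 0.9
((b ∨ c) ∨ b) = max(0.9, 0.3) = 0.9
(b ∨ c) = max(0.3, 0.9) = 0.9
(((b ∨ c) ∨ b) ∧ (b ∨ c)) = min(0.9, 0.9) = 0.9
((¬(c ∨ c) ∧ c) → (((b ∨ c) ∨ b) ∧ (b ∨ c))): 0 ≤ 0.9, so result = 1

1.00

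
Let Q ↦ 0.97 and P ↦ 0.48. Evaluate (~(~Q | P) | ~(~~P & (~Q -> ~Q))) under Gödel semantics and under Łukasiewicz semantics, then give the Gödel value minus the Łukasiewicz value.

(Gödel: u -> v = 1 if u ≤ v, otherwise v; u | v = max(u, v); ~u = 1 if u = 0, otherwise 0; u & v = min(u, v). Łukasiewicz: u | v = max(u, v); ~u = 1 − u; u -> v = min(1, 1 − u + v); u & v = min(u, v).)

-0.52

Gödel evaluation:
  ~Q: Gödel ¬ of 0.97 = 0 (operand ≠ 0)
  (~Q | P) = max(0, 0.48) = 0.48
  ~(~Q | P): Gödel ¬ of 0.48 = 0 (operand ≠ 0)
  ~P: Gödel ¬ of 0.48 = 0 (operand ≠ 0)
  ~~P: Gödel ¬ of 0 = 1 (operand is 0)
  ~Q: Gödel ¬ of 0.97 = 0 (operand ≠ 0)
  ~Q: Gödel ¬ of 0.97 = 0 (operand ≠ 0)
  (~Q -> ~Q): 0 ≤ 0, so result = 1
  (~~P & (~Q -> ~Q)) = min(1, 1) = 1
  ~(~~P & (~Q -> ~Q)): Gödel ¬ of 1 = 0 (operand ≠ 0)
  (~(~Q | P) | ~(~~P & (~Q -> ~Q))) = max(0, 0) = 0
  Gödel value = 0
Łukasiewicz evaluation:
  ~Q: Łukasiewicz ¬ gives 1 − 0.97 = 0.03
  (~Q | P) = max(0.03, 0.48) = 0.48
  ~(~Q | P): Łukasiewicz ¬ gives 1 − 0.48 = 0.52
  ~P: Łukasiewicz ¬ gives 1 − 0.48 = 0.52
  ~~P: Łukasiewicz ¬ gives 1 − 0.52 = 0.48
  ~Q: Łukasiewicz ¬ gives 1 − 0.97 = 0.03
  ~Q: Łukasiewicz ¬ gives 1 − 0.97 = 0.03
  (~Q -> ~Q): min(1, 1 − 0.03 + 0.03) = 1
  (~~P & (~Q -> ~Q)) = min(0.48, 1) = 0.48
  ~(~~P & (~Q -> ~Q)): Łukasiewicz ¬ gives 1 − 0.48 = 0.52
  (~(~Q | P) | ~(~~P & (~Q -> ~Q))) = max(0.52, 0.52) = 0.52
  Łukasiewicz value = 0.52
Difference: 0 − 0.52 = -0.52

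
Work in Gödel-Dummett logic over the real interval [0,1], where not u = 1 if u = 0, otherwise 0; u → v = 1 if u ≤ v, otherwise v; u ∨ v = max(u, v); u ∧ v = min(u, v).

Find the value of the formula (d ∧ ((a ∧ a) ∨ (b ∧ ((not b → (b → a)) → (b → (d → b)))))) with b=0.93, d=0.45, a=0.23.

(a ∧ a) = min(0.23, 0.23) = 0.23
not b: Gödel ¬ of 0.93 = 0 (operand ≠ 0)
(b → a): 0.93 > 0.23, so result = 0.23
(not b → (b → a)): 0 ≤ 0.23, so result = 1
(d → b): 0.45 ≤ 0.93, so result = 1
(b → (d → b)): 0.93 ≤ 1, so result = 1
((not b → (b → a)) → (b → (d → b))): 1 ≤ 1, so result = 1
(b ∧ ((not b → (b → a)) → (b → (d → b)))) = min(0.93, 1) = 0.93
((a ∧ a) ∨ (b ∧ ((not b → (b → a)) → (b → (d → b))))) = max(0.23, 0.93) = 0.93
(d ∧ ((a ∧ a) ∨ (b ∧ ((not b → (b → a)) → (b → (d → b)))))) = min(0.45, 0.93) = 0.45

0.45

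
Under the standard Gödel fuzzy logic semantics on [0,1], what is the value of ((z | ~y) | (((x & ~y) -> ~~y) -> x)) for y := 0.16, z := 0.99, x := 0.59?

0.99

~y: Gödel ¬ of 0.16 = 0 (operand ≠ 0)
(z | ~y) = max(0.99, 0) = 0.99
~y: Gödel ¬ of 0.16 = 0 (operand ≠ 0)
(x & ~y) = min(0.59, 0) = 0
~y: Gödel ¬ of 0.16 = 0 (operand ≠ 0)
~~y: Gödel ¬ of 0 = 1 (operand is 0)
((x & ~y) -> ~~y): 0 ≤ 1, so result = 1
(((x & ~y) -> ~~y) -> x): 1 > 0.59, so result = 0.59
((z | ~y) | (((x & ~y) -> ~~y) -> x)) = max(0.99, 0.59) = 0.99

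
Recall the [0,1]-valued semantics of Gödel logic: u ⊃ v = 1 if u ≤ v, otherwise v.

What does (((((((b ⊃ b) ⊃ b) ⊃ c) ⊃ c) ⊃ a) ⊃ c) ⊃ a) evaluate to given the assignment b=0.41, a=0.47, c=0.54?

0.47

(b ⊃ b): 0.41 ≤ 0.41, so result = 1
((b ⊃ b) ⊃ b): 1 > 0.41, so result = 0.41
(((b ⊃ b) ⊃ b) ⊃ c): 0.41 ≤ 0.54, so result = 1
((((b ⊃ b) ⊃ b) ⊃ c) ⊃ c): 1 > 0.54, so result = 0.54
(((((b ⊃ b) ⊃ b) ⊃ c) ⊃ c) ⊃ a): 0.54 > 0.47, so result = 0.47
((((((b ⊃ b) ⊃ b) ⊃ c) ⊃ c) ⊃ a) ⊃ c): 0.47 ≤ 0.54, so result = 1
(((((((b ⊃ b) ⊃ b) ⊃ c) ⊃ c) ⊃ a) ⊃ c) ⊃ a): 1 > 0.47, so result = 0.47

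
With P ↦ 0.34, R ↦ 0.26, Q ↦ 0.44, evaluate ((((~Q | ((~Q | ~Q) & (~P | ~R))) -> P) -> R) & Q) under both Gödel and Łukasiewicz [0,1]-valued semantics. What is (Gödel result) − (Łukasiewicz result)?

-0.18

Gödel evaluation:
  ~Q: Gödel ¬ of 0.44 = 0 (operand ≠ 0)
  ~Q: Gödel ¬ of 0.44 = 0 (operand ≠ 0)
  ~Q: Gödel ¬ of 0.44 = 0 (operand ≠ 0)
  (~Q | ~Q) = max(0, 0) = 0
  ~P: Gödel ¬ of 0.34 = 0 (operand ≠ 0)
  ~R: Gödel ¬ of 0.26 = 0 (operand ≠ 0)
  (~P | ~R) = max(0, 0) = 0
  ((~Q | ~Q) & (~P | ~R)) = min(0, 0) = 0
  (~Q | ((~Q | ~Q) & (~P | ~R))) = max(0, 0) = 0
  ((~Q | ((~Q | ~Q) & (~P | ~R))) -> P): 0 ≤ 0.34, so result = 1
  (((~Q | ((~Q | ~Q) & (~P | ~R))) -> P) -> R): 1 > 0.26, so result = 0.26
  ((((~Q | ((~Q | ~Q) & (~P | ~R))) -> P) -> R) & Q) = min(0.26, 0.44) = 0.26
  Gödel value = 0.26
Łukasiewicz evaluation:
  ~Q: Łukasiewicz ¬ gives 1 − 0.44 = 0.56
  ~Q: Łukasiewicz ¬ gives 1 − 0.44 = 0.56
  ~Q: Łukasiewicz ¬ gives 1 − 0.44 = 0.56
  (~Q | ~Q) = max(0.56, 0.56) = 0.56
  ~P: Łukasiewicz ¬ gives 1 − 0.34 = 0.66
  ~R: Łukasiewicz ¬ gives 1 − 0.26 = 0.74
  (~P | ~R) = max(0.66, 0.74) = 0.74
  ((~Q | ~Q) & (~P | ~R)) = min(0.56, 0.74) = 0.56
  (~Q | ((~Q | ~Q) & (~P | ~R))) = max(0.56, 0.56) = 0.56
  ((~Q | ((~Q | ~Q) & (~P | ~R))) -> P): min(1, 1 − 0.56 + 0.34) = 0.78
  (((~Q | ((~Q | ~Q) & (~P | ~R))) -> P) -> R): min(1, 1 − 0.78 + 0.26) = 0.48
  ((((~Q | ((~Q | ~Q) & (~P | ~R))) -> P) -> R) & Q) = min(0.48, 0.44) = 0.44
  Łukasiewicz value = 0.44
Difference: 0.26 − 0.44 = -0.18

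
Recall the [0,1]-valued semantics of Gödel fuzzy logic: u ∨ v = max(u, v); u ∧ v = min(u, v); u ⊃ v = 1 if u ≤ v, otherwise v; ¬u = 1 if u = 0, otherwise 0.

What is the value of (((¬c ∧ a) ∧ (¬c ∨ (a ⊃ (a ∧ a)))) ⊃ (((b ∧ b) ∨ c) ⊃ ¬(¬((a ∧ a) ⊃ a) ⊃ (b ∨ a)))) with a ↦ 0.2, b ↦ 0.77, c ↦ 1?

1.00

¬c: Gödel ¬ of 1 = 0 (operand ≠ 0)
(¬c ∧ a) = min(0, 0.2) = 0
¬c: Gödel ¬ of 1 = 0 (operand ≠ 0)
(a ∧ a) = min(0.2, 0.2) = 0.2
(a ⊃ (a ∧ a)): 0.2 ≤ 0.2, so result = 1
(¬c ∨ (a ⊃ (a ∧ a))) = max(0, 1) = 1
((¬c ∧ a) ∧ (¬c ∨ (a ⊃ (a ∧ a)))) = min(0, 1) = 0
(b ∧ b) = min(0.77, 0.77) = 0.77
((b ∧ b) ∨ c) = max(0.77, 1) = 1
(a ∧ a) = min(0.2, 0.2) = 0.2
((a ∧ a) ⊃ a): 0.2 ≤ 0.2, so result = 1
¬((a ∧ a) ⊃ a): Gödel ¬ of 1 = 0 (operand ≠ 0)
(b ∨ a) = max(0.77, 0.2) = 0.77
(¬((a ∧ a) ⊃ a) ⊃ (b ∨ a)): 0 ≤ 0.77, so result = 1
¬(¬((a ∧ a) ⊃ a) ⊃ (b ∨ a)): Gödel ¬ of 1 = 0 (operand ≠ 0)
(((b ∧ b) ∨ c) ⊃ ¬(¬((a ∧ a) ⊃ a) ⊃ (b ∨ a))): 1 > 0, so result = 0
(((¬c ∧ a) ∧ (¬c ∨ (a ⊃ (a ∧ a)))) ⊃ (((b ∧ b) ∨ c) ⊃ ¬(¬((a ∧ a) ⊃ a) ⊃ (b ∨ a)))): 0 ≤ 0, so result = 1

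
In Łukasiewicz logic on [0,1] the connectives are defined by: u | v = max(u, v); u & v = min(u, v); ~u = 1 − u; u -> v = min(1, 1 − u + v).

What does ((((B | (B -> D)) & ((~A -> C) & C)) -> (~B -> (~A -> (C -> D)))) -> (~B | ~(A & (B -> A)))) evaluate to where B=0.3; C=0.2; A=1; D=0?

(B -> D): min(1, 1 − 0.3 + 0) = 0.7
(B | (B -> D)) = max(0.3, 0.7) = 0.7
~A: Łukasiewicz ¬ gives 1 − 1 = 0
(~A -> C): min(1, 1 − 0 + 0.2) = 1
((~A -> C) & C) = min(1, 0.2) = 0.2
((B | (B -> D)) & ((~A -> C) & C)) = min(0.7, 0.2) = 0.2
~B: Łukasiewicz ¬ gives 1 − 0.3 = 0.7
~A: Łukasiewicz ¬ gives 1 − 1 = 0
(C -> D): min(1, 1 − 0.2 + 0) = 0.8
(~A -> (C -> D)): min(1, 1 − 0 + 0.8) = 1
(~B -> (~A -> (C -> D))): min(1, 1 − 0.7 + 1) = 1
(((B | (B -> D)) & ((~A -> C) & C)) -> (~B -> (~A -> (C -> D)))): min(1, 1 − 0.2 + 1) = 1
~B: Łukasiewicz ¬ gives 1 − 0.3 = 0.7
(B -> A): min(1, 1 − 0.3 + 1) = 1
(A & (B -> A)) = min(1, 1) = 1
~(A & (B -> A)): Łukasiewicz ¬ gives 1 − 1 = 0
(~B | ~(A & (B -> A))) = max(0.7, 0) = 0.7
((((B | (B -> D)) & ((~A -> C) & C)) -> (~B -> (~A -> (C -> D)))) -> (~B | ~(A & (B -> A)))): min(1, 1 − 1 + 0.7) = 0.7

0.70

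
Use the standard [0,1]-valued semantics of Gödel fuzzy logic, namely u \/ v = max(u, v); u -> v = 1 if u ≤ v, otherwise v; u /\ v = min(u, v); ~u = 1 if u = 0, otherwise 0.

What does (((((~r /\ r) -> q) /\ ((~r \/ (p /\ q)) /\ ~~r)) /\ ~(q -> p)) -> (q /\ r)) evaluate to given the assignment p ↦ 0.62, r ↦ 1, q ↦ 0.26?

1.00

~r: Gödel ¬ of 1 = 0 (operand ≠ 0)
(~r /\ r) = min(0, 1) = 0
((~r /\ r) -> q): 0 ≤ 0.26, so result = 1
~r: Gödel ¬ of 1 = 0 (operand ≠ 0)
(p /\ q) = min(0.62, 0.26) = 0.26
(~r \/ (p /\ q)) = max(0, 0.26) = 0.26
~r: Gödel ¬ of 1 = 0 (operand ≠ 0)
~~r: Gödel ¬ of 0 = 1 (operand is 0)
((~r \/ (p /\ q)) /\ ~~r) = min(0.26, 1) = 0.26
(((~r /\ r) -> q) /\ ((~r \/ (p /\ q)) /\ ~~r)) = min(1, 0.26) = 0.26
(q -> p): 0.26 ≤ 0.62, so result = 1
~(q -> p): Gödel ¬ of 1 = 0 (operand ≠ 0)
((((~r /\ r) -> q) /\ ((~r \/ (p /\ q)) /\ ~~r)) /\ ~(q -> p)) = min(0.26, 0) = 0
(q /\ r) = min(0.26, 1) = 0.26
(((((~r /\ r) -> q) /\ ((~r \/ (p /\ q)) /\ ~~r)) /\ ~(q -> p)) -> (q /\ r)): 0 ≤ 0.26, so result = 1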